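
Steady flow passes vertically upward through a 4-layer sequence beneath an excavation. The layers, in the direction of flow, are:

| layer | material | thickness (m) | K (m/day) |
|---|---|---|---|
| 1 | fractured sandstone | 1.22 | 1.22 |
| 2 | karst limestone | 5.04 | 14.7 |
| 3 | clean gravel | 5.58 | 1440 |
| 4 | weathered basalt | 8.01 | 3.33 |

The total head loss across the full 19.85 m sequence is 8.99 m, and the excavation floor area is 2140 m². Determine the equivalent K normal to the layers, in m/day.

Flow is perpendicular to layering, so the layers act in series and the equivalent K is the thickness-weighted harmonic mean.
Total thickness L = 1.22 + 5.04 + 5.58 + 8.01 = 19.85 m.
Σ(b_i/K_i) = 1.22/1.22 + 5.04/14.7 + 5.58/1440 + 8.01/3.33 = 3.752 d.
K_eq = L / Σ(b_i/K_i) = 19.85 / 3.752 = 5.290 m/day.

5.29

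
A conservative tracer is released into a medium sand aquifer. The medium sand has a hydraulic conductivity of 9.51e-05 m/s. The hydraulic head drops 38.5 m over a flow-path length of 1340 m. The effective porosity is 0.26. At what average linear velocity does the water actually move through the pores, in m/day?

Convert K: 9.51e-05 m/s × 86400 = 8.217 m/day.
Hydraulic gradient i = Δh / L = 38.5 / 1340 = 0.02873.
Darcy flux q = K · i = 8.217 × 0.02873 = 0.2361 m/day.
Seepage velocity v = q / n_e = 0.2361 / 0.26 = 0.9080 m/day.

0.908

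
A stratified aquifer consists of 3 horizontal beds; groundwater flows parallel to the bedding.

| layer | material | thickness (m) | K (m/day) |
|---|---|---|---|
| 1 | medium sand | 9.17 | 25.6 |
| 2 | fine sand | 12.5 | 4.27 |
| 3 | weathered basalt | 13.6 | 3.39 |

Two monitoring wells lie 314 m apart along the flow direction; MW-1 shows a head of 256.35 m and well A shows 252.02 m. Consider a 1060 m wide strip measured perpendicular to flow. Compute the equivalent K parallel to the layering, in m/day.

Flow is parallel to layering, so each bed carries its own Darcy discharge and the transmissivities add.
Σ(K_i·b_i) = 25.6×9.17 + 4.27×12.5 + 3.39×13.6 = 334.2 m²/day.
Total thickness b = 35.27 m, so K_eq = Σ(K_i·b_i)/b = 9.476 m/day.

9.48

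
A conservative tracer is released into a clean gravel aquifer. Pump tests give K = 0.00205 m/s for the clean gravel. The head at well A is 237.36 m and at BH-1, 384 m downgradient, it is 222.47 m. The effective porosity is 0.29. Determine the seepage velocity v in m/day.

Convert K: 0.00205 m/s × 86400 = 177.1 m/day.
Hydraulic gradient i = (237.36 − 222.47) / 384 = 14.89 / 384 = 0.03878.
Darcy flux q = K · i = 177.1 × 0.03878 = 6.868 m/day.
Seepage velocity v = q / n_e = 6.868 / 0.29 = 23.68 m/day.

23.7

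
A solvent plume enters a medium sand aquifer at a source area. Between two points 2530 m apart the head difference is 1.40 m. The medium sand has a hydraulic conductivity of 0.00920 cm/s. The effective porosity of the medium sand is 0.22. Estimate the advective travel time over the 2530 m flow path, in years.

346

Convert K: 0.00920 cm/s × 864 = 7.949 m/day.
Hydraulic gradient i = Δh / L = 1.40 / 2530 = 0.0005534.
Darcy flux q = K · i = 7.949 × 0.0005534 = 0.004399 m/day.
Seepage velocity v = q / n_e = 0.004399 / 0.22 = 0.01999 m/day.
Travel time t = L / v = 2530 / 0.01999 = 1.265e+05 days = 346.5 years.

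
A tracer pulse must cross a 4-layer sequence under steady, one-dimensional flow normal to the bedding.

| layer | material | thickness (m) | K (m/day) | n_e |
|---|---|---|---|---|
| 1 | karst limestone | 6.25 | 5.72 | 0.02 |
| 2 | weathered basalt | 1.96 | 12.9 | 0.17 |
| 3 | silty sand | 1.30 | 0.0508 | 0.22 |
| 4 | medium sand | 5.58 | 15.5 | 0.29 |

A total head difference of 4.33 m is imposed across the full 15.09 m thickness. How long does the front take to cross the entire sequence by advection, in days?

With flow normal to the layers, continuity requires the same specific discharge q through every layer.
Σ(b_i/K_i) = 6.25/5.72 + 1.96/12.9 + 1.30/0.0508 + 5.58/15.5 = 27.20 d.
q = Δh / Σ(b_i/K_i) = 4.33 / 27.20 = 0.1592 m/day.
In each layer the seepage velocity is v_i = q/n_i, so the layer transit time is t_i = b_i·n_i / q:
  layer 1 (karst limestone): t_1 = 6.25 × 0.02 / 0.1592 = 0.7851 d
  layer 2 (weathered basalt): t_2 = 1.96 × 0.17 / 0.1592 = 2.093 d
  layer 3 (silty sand): t_3 = 1.30 × 0.22 / 0.1592 = 1.796 d
  layer 4 (medium sand): t_4 = 5.58 × 0.29 / 0.1592 = 10.16 d
Total t = Σ t_i = 14.84 days.

14.8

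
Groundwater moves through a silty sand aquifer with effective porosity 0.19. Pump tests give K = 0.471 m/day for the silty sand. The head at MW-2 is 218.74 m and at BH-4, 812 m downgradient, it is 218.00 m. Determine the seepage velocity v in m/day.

Hydraulic gradient i = (218.74 − 218.00) / 812 = 0.74 / 812 = 0.0009113.
Darcy flux q = K · i = 0.4710 × 0.0009113 = 0.0004292 m/day.
Seepage velocity v = q / n_e = 0.0004292 / 0.19 = 0.002259 m/day.

0.00226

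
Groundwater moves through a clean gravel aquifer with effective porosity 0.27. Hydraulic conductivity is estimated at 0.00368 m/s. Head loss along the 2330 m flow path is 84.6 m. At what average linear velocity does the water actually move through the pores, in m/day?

Convert K: 0.00368 m/s × 86400 = 318.0 m/day.
Hydraulic gradient i = Δh / L = 84.6 / 2330 = 0.03631.
Darcy flux q = K · i = 318.0 × 0.03631 = 11.54 m/day.
Seepage velocity v = q / n_e = 11.54 / 0.27 = 42.76 m/day.

42.8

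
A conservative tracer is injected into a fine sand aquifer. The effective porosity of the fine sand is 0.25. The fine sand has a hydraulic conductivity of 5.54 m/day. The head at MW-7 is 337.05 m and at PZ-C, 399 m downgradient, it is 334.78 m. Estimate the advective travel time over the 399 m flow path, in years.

Hydraulic gradient i = (337.05 − 334.78) / 399 = 2.27 / 399 = 0.005689.
Darcy flux q = K · i = 5.540 × 0.005689 = 0.03152 m/day.
Seepage velocity v = q / n_e = 0.03152 / 0.25 = 0.1261 m/day.
Travel time t = L / v = 399 / 0.1261 = 3165 days = 8.665 years.

8.66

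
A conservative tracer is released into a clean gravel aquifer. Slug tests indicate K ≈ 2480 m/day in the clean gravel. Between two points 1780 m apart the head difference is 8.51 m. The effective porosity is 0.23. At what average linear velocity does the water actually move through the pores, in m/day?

Hydraulic gradient i = Δh / L = 8.51 / 1780 = 0.004781.
Darcy flux q = K · i = 2480 × 0.004781 = 11.86 m/day.
Seepage velocity v = q / n_e = 11.86 / 0.23 = 51.55 m/day.

51.6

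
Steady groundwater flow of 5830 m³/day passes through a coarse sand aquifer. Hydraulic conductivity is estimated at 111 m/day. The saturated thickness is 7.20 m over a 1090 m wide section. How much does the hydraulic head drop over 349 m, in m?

2.34

Cross-sectional area A = 1090 × 7.20 = 7848 m².
From Q = K·A·i, i = Q / (K·A) = 5830 / (111.0 × 7848) = 0.006692.
Head loss Δh = i · L = 0.006692 × 349 = 2.336 m.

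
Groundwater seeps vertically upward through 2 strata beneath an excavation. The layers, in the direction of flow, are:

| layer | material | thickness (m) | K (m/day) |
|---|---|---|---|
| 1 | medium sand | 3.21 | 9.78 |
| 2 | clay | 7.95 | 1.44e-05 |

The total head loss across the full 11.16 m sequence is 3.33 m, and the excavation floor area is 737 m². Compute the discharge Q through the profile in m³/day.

0.00445

Flow is perpendicular to layering, so the layers act in series and the equivalent K is the thickness-weighted harmonic mean.
Total thickness L = 3.21 + 7.95 = 11.16 m.
Σ(b_i/K_i) = 3.21/9.78 + 7.95/1.44e-05 = 5.521e+05 d.
K_eq = L / Σ(b_i/K_i) = 11.16 / 5.521e+05 = 2.021e-05 m/day.
Q = K_eq · A · (Δh/L) = 2.021e-05 × 737 × (3.33/11.16) = 0.004445 m³/day.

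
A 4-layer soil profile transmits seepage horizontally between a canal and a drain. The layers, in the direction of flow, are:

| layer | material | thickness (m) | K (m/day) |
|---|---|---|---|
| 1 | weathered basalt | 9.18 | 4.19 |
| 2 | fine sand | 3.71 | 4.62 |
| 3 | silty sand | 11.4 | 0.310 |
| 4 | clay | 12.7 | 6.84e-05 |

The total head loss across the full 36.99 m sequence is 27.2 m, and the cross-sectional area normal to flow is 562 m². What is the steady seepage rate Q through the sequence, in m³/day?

0.0823

Flow is perpendicular to layering, so the layers act in series and the equivalent K is the thickness-weighted harmonic mean.
Total thickness L = 9.18 + 3.71 + 11.4 + 12.7 = 36.99 m.
Σ(b_i/K_i) = 9.18/4.19 + 3.71/4.62 + 11.4/0.310 + 12.7/6.84e-05 = 1.857e+05 d.
K_eq = L / Σ(b_i/K_i) = 36.99 / 1.857e+05 = 0.0001992 m/day.
Q = K_eq · A · (Δh/L) = 0.0001992 × 562 × (27.2/36.99) = 0.08231 m³/day.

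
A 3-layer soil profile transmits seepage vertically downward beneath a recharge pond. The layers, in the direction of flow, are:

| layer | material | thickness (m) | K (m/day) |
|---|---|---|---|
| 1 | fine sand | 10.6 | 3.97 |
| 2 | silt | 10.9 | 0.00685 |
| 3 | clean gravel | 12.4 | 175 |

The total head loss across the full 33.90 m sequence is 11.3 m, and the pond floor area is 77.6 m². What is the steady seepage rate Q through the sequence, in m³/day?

0.550

Flow is perpendicular to layering, so the layers act in series and the equivalent K is the thickness-weighted harmonic mean.
Total thickness L = 10.6 + 10.9 + 12.4 = 33.90 m.
Σ(b_i/K_i) = 10.6/3.97 + 10.9/0.00685 + 12.4/175 = 1594 d.
K_eq = L / Σ(b_i/K_i) = 33.90 / 1594 = 0.02127 m/day.
Q = K_eq · A · (Δh/L) = 0.02127 × 77.6 × (11.3/33.90) = 0.5501 m³/day.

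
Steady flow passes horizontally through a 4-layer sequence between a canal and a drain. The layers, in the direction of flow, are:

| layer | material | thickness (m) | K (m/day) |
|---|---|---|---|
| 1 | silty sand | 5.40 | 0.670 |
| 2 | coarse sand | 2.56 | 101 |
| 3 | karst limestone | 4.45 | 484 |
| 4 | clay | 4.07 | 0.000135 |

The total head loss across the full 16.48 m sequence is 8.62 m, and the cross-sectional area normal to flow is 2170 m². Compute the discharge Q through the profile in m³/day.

Flow is perpendicular to layering, so the layers act in series and the equivalent K is the thickness-weighted harmonic mean.
Total thickness L = 5.40 + 2.56 + 4.45 + 4.07 = 16.48 m.
Σ(b_i/K_i) = 5.40/0.670 + 2.56/101 + 4.45/484 + 4.07/0.000135 = 30156 d.
K_eq = L / Σ(b_i/K_i) = 16.48 / 30156 = 0.0005465 m/day.
Q = K_eq · A · (Δh/L) = 0.0005465 × 2170 × (8.62/16.48) = 0.6203 m³/day.

0.620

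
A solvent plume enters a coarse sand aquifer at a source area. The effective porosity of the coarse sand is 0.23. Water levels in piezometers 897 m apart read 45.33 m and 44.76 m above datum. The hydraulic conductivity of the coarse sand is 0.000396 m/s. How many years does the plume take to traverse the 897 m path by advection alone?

26.0

Convert K: 0.000396 m/s × 86400 = 34.21 m/day.
Hydraulic gradient i = (45.33 − 44.76) / 897 = 0.57 / 897 = 0.0006355.
Darcy flux q = K · i = 34.21 × 0.0006355 = 0.02174 m/day.
Seepage velocity v = q / n_e = 0.02174 / 0.23 = 0.09453 m/day.
Travel time t = L / v = 897 / 0.09453 = 9489 days = 25.98 years.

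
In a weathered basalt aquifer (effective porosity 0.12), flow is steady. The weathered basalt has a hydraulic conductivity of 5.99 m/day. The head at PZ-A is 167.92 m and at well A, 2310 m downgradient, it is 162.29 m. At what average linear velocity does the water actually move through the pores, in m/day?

Hydraulic gradient i = (167.92 − 162.29) / 2310 = 5.63 / 2310 = 0.002437.
Darcy flux q = K · i = 5.990 × 0.002437 = 0.01460 m/day.
Seepage velocity v = q / n_e = 0.01460 / 0.12 = 0.1217 m/day.

0.122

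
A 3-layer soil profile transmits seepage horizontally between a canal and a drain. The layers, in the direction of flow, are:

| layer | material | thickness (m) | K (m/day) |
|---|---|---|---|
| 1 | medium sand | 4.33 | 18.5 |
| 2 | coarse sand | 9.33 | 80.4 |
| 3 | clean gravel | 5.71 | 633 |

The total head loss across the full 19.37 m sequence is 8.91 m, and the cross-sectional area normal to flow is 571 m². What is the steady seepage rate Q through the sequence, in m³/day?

14200

Flow is perpendicular to layering, so the layers act in series and the equivalent K is the thickness-weighted harmonic mean.
Total thickness L = 4.33 + 9.33 + 5.71 = 19.37 m.
Σ(b_i/K_i) = 4.33/18.5 + 9.33/80.4 + 5.71/633 = 0.3591 d.
K_eq = L / Σ(b_i/K_i) = 19.37 / 0.3591 = 53.94 m/day.
Q = K_eq · A · (Δh/L) = 53.94 × 571 × (8.91/19.37) = 14167 m³/day.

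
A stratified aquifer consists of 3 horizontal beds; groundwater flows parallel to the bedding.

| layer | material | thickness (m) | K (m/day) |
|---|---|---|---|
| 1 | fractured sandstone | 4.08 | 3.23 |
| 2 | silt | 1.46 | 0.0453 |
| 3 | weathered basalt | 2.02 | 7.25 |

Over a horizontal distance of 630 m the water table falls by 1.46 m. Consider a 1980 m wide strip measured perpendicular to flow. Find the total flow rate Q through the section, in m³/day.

128

Flow is parallel to layering, so each bed carries its own Darcy discharge and the transmissivities add.
Σ(K_i·b_i) = 3.23×4.08 + 0.0453×1.46 + 7.25×2.02 = 27.89 m²/day.
Hydraulic gradient i = Δh / L = 1.46 / 630 = 0.002317.
Q = Σ(K_i·b_i) · W · i = 27.89 × 1980 × 0.002317 = 128.0 m³/day.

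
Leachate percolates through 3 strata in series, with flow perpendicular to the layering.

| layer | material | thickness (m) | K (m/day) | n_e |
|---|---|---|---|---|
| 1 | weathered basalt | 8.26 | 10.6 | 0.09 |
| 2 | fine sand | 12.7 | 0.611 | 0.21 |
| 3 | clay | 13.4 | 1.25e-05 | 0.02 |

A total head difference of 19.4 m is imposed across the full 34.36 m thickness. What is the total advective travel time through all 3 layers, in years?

With flow normal to the layers, continuity requires the same specific discharge q through every layer.
Σ(b_i/K_i) = 8.26/10.6 + 12.7/0.611 + 13.4/1.25e-05 = 1.072e+06 d.
q = Δh / Σ(b_i/K_i) = 19.4 / 1.072e+06 = 1.810e-05 m/day.
In each layer the seepage velocity is v_i = q/n_i, so the layer transit time is t_i = b_i·n_i / q:
  layer 1 (weathered basalt): t_1 = 8.26 × 0.09 / 1.810e-05 = 41079 d
  layer 2 (fine sand): t_2 = 12.7 × 0.21 / 1.810e-05 = 1.474e+05 d
  layer 3 (clay): t_3 = 13.4 × 0.02 / 1.810e-05 = 14809 d
Total t = Σ t_i = 2.033e+05 days = 556.5 years.

557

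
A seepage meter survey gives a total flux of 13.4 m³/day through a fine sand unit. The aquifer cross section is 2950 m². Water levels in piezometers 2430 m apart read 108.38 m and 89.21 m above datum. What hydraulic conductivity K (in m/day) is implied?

0.576

Hydraulic gradient i = (108.38 − 89.21) / 2430 = 19.17 / 2430 = 0.007889.
From Q = K·A·i, K = Q / (A·i) = 13.4 / (2950 × 0.007889) = 0.5758 m/day.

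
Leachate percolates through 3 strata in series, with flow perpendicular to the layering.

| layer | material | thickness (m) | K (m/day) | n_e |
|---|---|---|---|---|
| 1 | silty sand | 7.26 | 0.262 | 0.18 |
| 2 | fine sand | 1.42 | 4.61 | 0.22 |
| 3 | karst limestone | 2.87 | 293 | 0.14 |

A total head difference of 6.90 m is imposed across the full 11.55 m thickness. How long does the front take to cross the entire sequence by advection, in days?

With flow normal to the layers, continuity requires the same specific discharge q through every layer.
Σ(b_i/K_i) = 7.26/0.262 + 1.42/4.61 + 2.87/293 = 28.03 d.
q = Δh / Σ(b_i/K_i) = 6.90 / 28.03 = 0.2462 m/day.
In each layer the seepage velocity is v_i = q/n_i, so the layer transit time is t_i = b_i·n_i / q:
  layer 1 (silty sand): t_1 = 7.26 × 0.18 / 0.2462 = 5.308 d
  layer 2 (fine sand): t_2 = 1.42 × 0.22 / 0.2462 = 1.269 d
  layer 3 (karst limestone): t_3 = 2.87 × 0.14 / 0.2462 = 1.632 d
Total t = Σ t_i = 8.209 days.

8.21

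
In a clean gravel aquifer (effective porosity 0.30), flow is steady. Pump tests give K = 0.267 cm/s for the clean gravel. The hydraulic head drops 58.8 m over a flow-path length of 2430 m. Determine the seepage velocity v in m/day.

Convert K: 0.267 cm/s × 864 = 230.7 m/day.
Hydraulic gradient i = Δh / L = 58.8 / 2430 = 0.02420.
Darcy flux q = K · i = 230.7 × 0.02420 = 5.582 m/day.
Seepage velocity v = q / n_e = 5.582 / 0.30 = 18.61 m/day.

18.6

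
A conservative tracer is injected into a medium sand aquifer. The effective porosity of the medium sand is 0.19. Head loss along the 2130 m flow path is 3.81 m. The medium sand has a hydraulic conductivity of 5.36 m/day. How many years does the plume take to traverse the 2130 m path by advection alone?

116

Hydraulic gradient i = Δh / L = 3.81 / 2130 = 0.001789.
Darcy flux q = K · i = 5.360 × 0.001789 = 0.009588 m/day.
Seepage velocity v = q / n_e = 0.009588 / 0.19 = 0.05046 m/day.
Travel time t = L / v = 2130 / 0.05046 = 42211 days = 115.6 years.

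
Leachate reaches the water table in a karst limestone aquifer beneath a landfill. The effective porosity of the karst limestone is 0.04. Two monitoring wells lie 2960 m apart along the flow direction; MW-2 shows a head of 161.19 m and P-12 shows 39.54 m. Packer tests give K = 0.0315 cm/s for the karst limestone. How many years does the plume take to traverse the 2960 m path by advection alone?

0.290

Convert K: 0.0315 cm/s × 864 = 27.22 m/day.
Hydraulic gradient i = (161.19 − 39.54) / 2960 = 121.65 / 2960 = 0.04110.
Darcy flux q = K · i = 27.22 × 0.04110 = 1.119 m/day.
Seepage velocity v = q / n_e = 1.119 / 0.04 = 27.96 m/day.
Travel time t = L / v = 2960 / 27.96 = 105.9 days = 0.2898 years.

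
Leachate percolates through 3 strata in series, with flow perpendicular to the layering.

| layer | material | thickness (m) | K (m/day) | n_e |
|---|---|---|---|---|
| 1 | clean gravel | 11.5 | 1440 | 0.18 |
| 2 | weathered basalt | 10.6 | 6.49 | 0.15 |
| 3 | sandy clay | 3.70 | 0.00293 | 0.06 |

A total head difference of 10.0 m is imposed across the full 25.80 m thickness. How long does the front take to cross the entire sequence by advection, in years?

1.34

With flow normal to the layers, continuity requires the same specific discharge q through every layer.
Σ(b_i/K_i) = 11.5/1440 + 10.6/6.49 + 3.70/0.00293 = 1264 d.
q = Δh / Σ(b_i/K_i) = 10.0 / 1264 = 0.007909 m/day.
In each layer the seepage velocity is v_i = q/n_i, so the layer transit time is t_i = b_i·n_i / q:
  layer 1 (clean gravel): t_1 = 11.5 × 0.18 / 0.007909 = 261.7 d
  layer 2 (weathered basalt): t_2 = 10.6 × 0.15 / 0.007909 = 201.0 d
  layer 3 (sandy clay): t_3 = 3.70 × 0.06 / 0.007909 = 28.07 d
Total t = Σ t_i = 490.9 days = 1.344 years.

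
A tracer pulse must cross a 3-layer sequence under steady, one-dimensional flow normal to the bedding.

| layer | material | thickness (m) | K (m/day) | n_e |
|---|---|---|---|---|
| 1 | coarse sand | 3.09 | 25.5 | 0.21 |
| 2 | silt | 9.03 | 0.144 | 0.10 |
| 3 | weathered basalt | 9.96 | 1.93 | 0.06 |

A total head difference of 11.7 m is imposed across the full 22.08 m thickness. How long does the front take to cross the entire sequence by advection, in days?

With flow normal to the layers, continuity requires the same specific discharge q through every layer.
Σ(b_i/K_i) = 3.09/25.5 + 9.03/0.144 + 9.96/1.93 = 67.99 d.
q = Δh / Σ(b_i/K_i) = 11.7 / 67.99 = 0.1721 m/day.
In each layer the seepage velocity is v_i = q/n_i, so the layer transit time is t_i = b_i·n_i / q:
  layer 1 (coarse sand): t_1 = 3.09 × 0.21 / 0.1721 = 3.771 d
  layer 2 (silt): t_2 = 9.03 × 0.10 / 0.1721 = 5.247 d
  layer 3 (weathered basalt): t_3 = 9.96 × 0.06 / 0.1721 = 3.473 d
Total t = Σ t_i = 12.49 days.

12.5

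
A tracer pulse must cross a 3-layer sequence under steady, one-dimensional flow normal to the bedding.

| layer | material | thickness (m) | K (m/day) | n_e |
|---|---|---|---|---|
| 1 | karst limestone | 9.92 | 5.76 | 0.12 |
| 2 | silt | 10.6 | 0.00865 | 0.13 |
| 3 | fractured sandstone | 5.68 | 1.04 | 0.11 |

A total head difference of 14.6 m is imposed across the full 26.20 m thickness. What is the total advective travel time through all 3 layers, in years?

0.738

With flow normal to the layers, continuity requires the same specific discharge q through every layer.
Σ(b_i/K_i) = 9.92/5.76 + 10.6/0.00865 + 5.68/1.04 = 1233 d.
q = Δh / Σ(b_i/K_i) = 14.6 / 1233 = 0.01184 m/day.
In each layer the seepage velocity is v_i = q/n_i, so the layer transit time is t_i = b_i·n_i / q:
  layer 1 (karst limestone): t_1 = 9.92 × 0.12 / 0.01184 = 100.5 d
  layer 2 (silt): t_2 = 10.6 × 0.13 / 0.01184 = 116.3 d
  layer 3 (fractured sandstone): t_3 = 5.68 × 0.11 / 0.01184 = 52.75 d
Total t = Σ t_i = 269.6 days = 0.7381 years.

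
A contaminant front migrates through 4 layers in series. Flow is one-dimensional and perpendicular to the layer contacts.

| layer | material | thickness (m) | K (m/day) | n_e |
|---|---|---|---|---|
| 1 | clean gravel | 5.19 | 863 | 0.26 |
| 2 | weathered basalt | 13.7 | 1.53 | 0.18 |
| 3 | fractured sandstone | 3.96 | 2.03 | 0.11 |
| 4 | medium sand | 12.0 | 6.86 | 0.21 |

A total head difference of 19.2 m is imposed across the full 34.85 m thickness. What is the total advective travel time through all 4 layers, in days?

With flow normal to the layers, continuity requires the same specific discharge q through every layer.
Σ(b_i/K_i) = 5.19/863 + 13.7/1.53 + 3.96/2.03 + 12.0/6.86 = 12.66 d.
q = Δh / Σ(b_i/K_i) = 19.2 / 12.66 = 1.517 m/day.
In each layer the seepage velocity is v_i = q/n_i, so the layer transit time is t_i = b_i·n_i / q:
  layer 1 (clean gravel): t_1 = 5.19 × 0.26 / 1.517 = 0.8898 d
  layer 2 (weathered basalt): t_2 = 13.7 × 0.18 / 1.517 = 1.626 d
  layer 3 (fractured sandstone): t_3 = 3.96 × 0.11 / 1.517 = 0.2872 d
  layer 4 (medium sand): t_4 = 12.0 × 0.21 / 1.517 = 1.662 d
Total t = Σ t_i = 4.465 days.

4.46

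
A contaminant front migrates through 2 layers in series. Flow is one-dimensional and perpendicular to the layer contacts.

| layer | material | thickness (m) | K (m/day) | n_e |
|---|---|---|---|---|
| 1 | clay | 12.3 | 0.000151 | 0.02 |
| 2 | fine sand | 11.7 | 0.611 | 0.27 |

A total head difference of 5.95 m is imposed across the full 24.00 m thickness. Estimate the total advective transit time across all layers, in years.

128

With flow normal to the layers, continuity requires the same specific discharge q through every layer.
Σ(b_i/K_i) = 12.3/0.000151 + 11.7/0.611 = 81476 d.
q = Δh / Σ(b_i/K_i) = 5.95 / 81476 = 7.303e-05 m/day.
In each layer the seepage velocity is v_i = q/n_i, so the layer transit time is t_i = b_i·n_i / q:
  layer 1 (clay): t_1 = 12.3 × 0.02 / 7.303e-05 = 3369 d
  layer 2 (fine sand): t_2 = 11.7 × 0.27 / 7.303e-05 = 43258 d
Total t = Σ t_i = 46626 days = 127.7 years.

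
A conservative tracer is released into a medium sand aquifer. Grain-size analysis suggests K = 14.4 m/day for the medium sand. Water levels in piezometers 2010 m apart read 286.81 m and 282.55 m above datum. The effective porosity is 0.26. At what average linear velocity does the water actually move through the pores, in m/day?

Hydraulic gradient i = (286.81 − 282.55) / 2010 = 4.26 / 2010 = 0.002119.
Darcy flux q = K · i = 14.40 × 0.002119 = 0.03052 m/day.
Seepage velocity v = q / n_e = 0.03052 / 0.26 = 0.1174 m/day.

0.117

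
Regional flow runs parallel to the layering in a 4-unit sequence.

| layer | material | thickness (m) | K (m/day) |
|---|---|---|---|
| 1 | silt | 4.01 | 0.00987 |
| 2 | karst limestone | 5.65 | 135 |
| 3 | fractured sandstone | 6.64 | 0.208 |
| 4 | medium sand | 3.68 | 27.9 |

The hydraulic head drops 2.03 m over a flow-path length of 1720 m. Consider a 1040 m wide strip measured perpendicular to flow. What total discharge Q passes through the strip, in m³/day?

1060

Flow is parallel to layering, so each bed carries its own Darcy discharge and the transmissivities add.
Σ(K_i·b_i) = 0.00987×4.01 + 135×5.65 + 0.208×6.64 + 27.9×3.68 = 866.8 m²/day.
Hydraulic gradient i = Δh / L = 2.03 / 1720 = 0.001180.
Q = Σ(K_i·b_i) · W · i = 866.8 × 1040 × 0.001180 = 1064 m³/day.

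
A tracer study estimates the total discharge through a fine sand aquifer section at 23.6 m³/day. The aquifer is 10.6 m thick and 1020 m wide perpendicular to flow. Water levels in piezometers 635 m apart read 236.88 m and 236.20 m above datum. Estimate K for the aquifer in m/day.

2.04

Cross-sectional area A = 1020 × 10.6 = 10812 m².
Hydraulic gradient i = (236.88 − 236.20) / 635 = 0.68 / 635 = 0.001071.
From Q = K·A·i, K = Q / (A·i) = 23.6 / (10812 × 0.001071) = 2.038 m/day.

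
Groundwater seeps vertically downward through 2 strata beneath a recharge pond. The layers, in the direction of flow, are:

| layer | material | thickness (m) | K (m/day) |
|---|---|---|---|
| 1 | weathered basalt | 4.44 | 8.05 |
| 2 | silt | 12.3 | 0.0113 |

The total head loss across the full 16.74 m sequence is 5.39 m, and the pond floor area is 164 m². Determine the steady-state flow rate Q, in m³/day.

0.812

Flow is perpendicular to layering, so the layers act in series and the equivalent K is the thickness-weighted harmonic mean.
Total thickness L = 4.44 + 12.3 = 16.74 m.
Σ(b_i/K_i) = 4.44/8.05 + 12.3/0.0113 = 1089 d.
K_eq = L / Σ(b_i/K_i) = 16.74 / 1089 = 0.01537 m/day.
Q = K_eq · A · (Δh/L) = 0.01537 × 164 × (5.39/16.74) = 0.8117 m³/day.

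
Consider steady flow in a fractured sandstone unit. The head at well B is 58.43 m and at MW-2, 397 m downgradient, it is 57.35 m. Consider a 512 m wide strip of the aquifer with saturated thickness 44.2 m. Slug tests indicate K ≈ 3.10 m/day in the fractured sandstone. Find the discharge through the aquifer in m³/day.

Cross-sectional area A = 512 × 44.2 = 22630 m².
Hydraulic gradient i = (58.43 − 57.35) / 397 = 1.08 / 397 = 0.002720.
Darcy's law: Q = K · A · i = 3.100 × 22630 × 0.002720 = 190.8 m³/day.

191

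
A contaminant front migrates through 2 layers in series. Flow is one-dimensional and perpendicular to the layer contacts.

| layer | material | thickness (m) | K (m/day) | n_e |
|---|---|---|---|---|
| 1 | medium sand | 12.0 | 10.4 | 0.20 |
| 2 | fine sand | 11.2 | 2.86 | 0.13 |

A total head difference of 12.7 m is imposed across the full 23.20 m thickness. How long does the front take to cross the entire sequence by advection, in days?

With flow normal to the layers, continuity requires the same specific discharge q through every layer.
Σ(b_i/K_i) = 12.0/10.4 + 11.2/2.86 = 5.070 d.
q = Δh / Σ(b_i/K_i) = 12.7 / 5.070 = 2.505 m/day.
In each layer the seepage velocity is v_i = q/n_i, so the layer transit time is t_i = b_i·n_i / q:
  layer 1 (medium sand): t_1 = 12.0 × 0.20 / 2.505 = 0.9581 d
  layer 2 (fine sand): t_2 = 11.2 × 0.13 / 2.505 = 0.5812 d
Total t = Σ t_i = 1.539 days.

1.54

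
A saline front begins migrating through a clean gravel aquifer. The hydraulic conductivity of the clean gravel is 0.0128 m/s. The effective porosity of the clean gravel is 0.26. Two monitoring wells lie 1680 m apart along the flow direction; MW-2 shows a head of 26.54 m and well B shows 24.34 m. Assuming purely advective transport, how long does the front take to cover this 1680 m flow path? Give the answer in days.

302

Convert K: 0.0128 m/s × 86400 = 1106 m/day.
Hydraulic gradient i = (26.54 − 24.34) / 1680 = 2.2 / 1680 = 0.001310.
Darcy flux q = K · i = 1106 × 0.001310 = 1.448 m/day.
Seepage velocity v = q / n_e = 1.448 / 0.26 = 5.570 m/day.
Travel time t = L / v = 1680 / 5.570 = 301.6 days.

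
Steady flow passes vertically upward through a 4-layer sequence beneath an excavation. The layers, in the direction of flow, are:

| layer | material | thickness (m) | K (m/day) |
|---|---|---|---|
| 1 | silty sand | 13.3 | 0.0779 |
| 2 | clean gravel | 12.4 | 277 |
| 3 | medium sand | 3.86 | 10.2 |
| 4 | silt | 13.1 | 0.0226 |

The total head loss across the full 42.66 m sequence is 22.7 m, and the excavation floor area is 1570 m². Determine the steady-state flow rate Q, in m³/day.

47.5

Flow is perpendicular to layering, so the layers act in series and the equivalent K is the thickness-weighted harmonic mean.
Total thickness L = 13.3 + 12.4 + 3.86 + 13.1 = 42.66 m.
Σ(b_i/K_i) = 13.3/0.0779 + 12.4/277 + 3.86/10.2 + 13.1/0.0226 = 750.8 d.
K_eq = L / Σ(b_i/K_i) = 42.66 / 750.8 = 0.05682 m/day.
Q = K_eq · A · (Δh/L) = 0.05682 × 1570 × (22.7/42.66) = 47.47 m³/day.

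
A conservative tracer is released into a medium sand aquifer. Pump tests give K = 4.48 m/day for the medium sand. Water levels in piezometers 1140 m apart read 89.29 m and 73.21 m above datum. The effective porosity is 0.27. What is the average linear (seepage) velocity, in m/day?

Hydraulic gradient i = (89.29 − 73.21) / 1140 = 16.08 / 1140 = 0.01411.
Darcy flux q = K · i = 4.480 × 0.01411 = 0.06319 m/day.
Seepage velocity v = q / n_e = 0.06319 / 0.27 = 0.2340 m/day.

0.234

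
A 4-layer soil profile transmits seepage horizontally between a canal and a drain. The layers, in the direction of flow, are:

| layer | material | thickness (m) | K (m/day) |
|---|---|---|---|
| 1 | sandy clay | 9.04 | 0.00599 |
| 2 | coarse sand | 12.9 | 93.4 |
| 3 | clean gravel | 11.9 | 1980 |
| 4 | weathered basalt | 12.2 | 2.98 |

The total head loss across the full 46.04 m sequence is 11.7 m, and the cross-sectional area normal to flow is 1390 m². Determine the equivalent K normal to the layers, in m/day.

0.0304

Flow is perpendicular to layering, so the layers act in series and the equivalent K is the thickness-weighted harmonic mean.
Total thickness L = 9.04 + 12.9 + 11.9 + 12.2 = 46.04 m.
Σ(b_i/K_i) = 9.04/0.00599 + 12.9/93.4 + 11.9/1980 + 12.2/2.98 = 1513 d.
K_eq = L / Σ(b_i/K_i) = 46.04 / 1513 = 0.03042 m/day.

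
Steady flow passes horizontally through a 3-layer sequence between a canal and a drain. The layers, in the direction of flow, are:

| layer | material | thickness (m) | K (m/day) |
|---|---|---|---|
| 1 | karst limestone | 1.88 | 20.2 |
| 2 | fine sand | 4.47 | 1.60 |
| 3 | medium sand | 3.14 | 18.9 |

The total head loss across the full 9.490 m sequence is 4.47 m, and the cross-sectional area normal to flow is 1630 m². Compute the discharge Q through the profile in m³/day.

2390

Flow is perpendicular to layering, so the layers act in series and the equivalent K is the thickness-weighted harmonic mean.
Total thickness L = 1.88 + 4.47 + 3.14 = 9.490 m.
Σ(b_i/K_i) = 1.88/20.2 + 4.47/1.60 + 3.14/18.9 = 3.053 d.
K_eq = L / Σ(b_i/K_i) = 9.490 / 3.053 = 3.108 m/day.
Q = K_eq · A · (Δh/L) = 3.108 × 1630 × (4.47/9.490) = 2387 m³/day.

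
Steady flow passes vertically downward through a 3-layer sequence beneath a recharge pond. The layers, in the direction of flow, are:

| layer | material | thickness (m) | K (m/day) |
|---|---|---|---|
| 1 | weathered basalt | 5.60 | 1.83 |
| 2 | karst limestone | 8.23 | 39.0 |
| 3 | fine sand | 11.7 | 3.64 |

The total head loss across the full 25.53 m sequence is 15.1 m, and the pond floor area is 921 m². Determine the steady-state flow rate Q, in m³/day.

2140

Flow is perpendicular to layering, so the layers act in series and the equivalent K is the thickness-weighted harmonic mean.
Total thickness L = 5.60 + 8.23 + 11.7 = 25.53 m.
Σ(b_i/K_i) = 5.60/1.83 + 8.23/39.0 + 11.7/3.64 = 6.485 d.
K_eq = L / Σ(b_i/K_i) = 25.53 / 6.485 = 3.937 m/day.
Q = K_eq · A · (Δh/L) = 3.937 × 921 × (15.1/25.53) = 2144 m³/day.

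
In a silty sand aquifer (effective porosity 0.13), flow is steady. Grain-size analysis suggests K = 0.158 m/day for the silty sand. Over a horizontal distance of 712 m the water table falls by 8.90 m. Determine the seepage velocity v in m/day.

0.0152

Hydraulic gradient i = Δh / L = 8.90 / 712 = 0.01250.
Darcy flux q = K · i = 0.1580 × 0.01250 = 0.001975 m/day.
Seepage velocity v = q / n_e = 0.001975 / 0.13 = 0.01519 m/day.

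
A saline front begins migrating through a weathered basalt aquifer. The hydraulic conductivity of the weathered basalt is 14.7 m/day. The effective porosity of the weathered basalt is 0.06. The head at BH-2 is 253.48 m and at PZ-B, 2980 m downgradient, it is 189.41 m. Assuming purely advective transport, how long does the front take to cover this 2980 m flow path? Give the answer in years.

Hydraulic gradient i = (253.48 − 189.41) / 2980 = 64.07 / 2980 = 0.02150.
Darcy flux q = K · i = 14.70 × 0.02150 = 0.3160 m/day.
Seepage velocity v = q / n_e = 0.3160 / 0.06 = 5.267 m/day.
Travel time t = L / v = 2980 / 5.267 = 565.7 days = 1.549 years.

1.55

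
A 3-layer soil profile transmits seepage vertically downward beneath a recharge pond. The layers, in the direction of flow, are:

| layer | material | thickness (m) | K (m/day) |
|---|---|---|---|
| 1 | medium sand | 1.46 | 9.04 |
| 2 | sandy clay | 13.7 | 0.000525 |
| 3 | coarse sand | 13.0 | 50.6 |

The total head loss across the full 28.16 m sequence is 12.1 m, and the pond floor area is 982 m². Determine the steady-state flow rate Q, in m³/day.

0.455

Flow is perpendicular to layering, so the layers act in series and the equivalent K is the thickness-weighted harmonic mean.
Total thickness L = 1.46 + 13.7 + 13.0 = 28.16 m.
Σ(b_i/K_i) = 1.46/9.04 + 13.7/0.000525 + 13.0/50.6 = 26096 d.
K_eq = L / Σ(b_i/K_i) = 28.16 / 26096 = 0.001079 m/day.
Q = K_eq · A · (Δh/L) = 0.001079 × 982 × (12.1/28.16) = 0.4553 m³/day.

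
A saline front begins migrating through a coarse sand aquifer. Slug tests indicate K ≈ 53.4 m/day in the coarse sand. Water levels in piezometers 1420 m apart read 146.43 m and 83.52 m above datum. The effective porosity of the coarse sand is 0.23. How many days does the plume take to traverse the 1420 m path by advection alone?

138

Hydraulic gradient i = (146.43 − 83.52) / 1420 = 62.91 / 1420 = 0.04430.
Darcy flux q = K · i = 53.40 × 0.04430 = 2.366 m/day.
Seepage velocity v = q / n_e = 2.366 / 0.23 = 10.29 m/day.
Travel time t = L / v = 1420 / 10.29 = 138.1 days.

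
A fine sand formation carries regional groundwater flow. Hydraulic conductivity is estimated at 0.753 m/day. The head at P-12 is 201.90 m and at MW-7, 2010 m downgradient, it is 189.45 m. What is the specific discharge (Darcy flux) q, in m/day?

Hydraulic gradient i = (201.90 − 189.45) / 2010 = 12.45 / 2010 = 0.006194.
Specific discharge q = K · i = 0.7530 × 0.006194 = 0.004664 m/day.

0.00466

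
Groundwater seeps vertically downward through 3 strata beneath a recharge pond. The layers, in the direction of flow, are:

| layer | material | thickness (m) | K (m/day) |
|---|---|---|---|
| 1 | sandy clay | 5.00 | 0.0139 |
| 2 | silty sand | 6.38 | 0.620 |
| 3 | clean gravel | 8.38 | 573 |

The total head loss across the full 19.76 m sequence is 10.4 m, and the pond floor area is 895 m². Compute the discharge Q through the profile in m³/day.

Flow is perpendicular to layering, so the layers act in series and the equivalent K is the thickness-weighted harmonic mean.
Total thickness L = 5.00 + 6.38 + 8.38 = 19.76 m.
Σ(b_i/K_i) = 5.00/0.0139 + 6.38/0.620 + 8.38/573 = 370.0 d.
K_eq = L / Σ(b_i/K_i) = 19.76 / 370.0 = 0.05340 m/day.
Q = K_eq · A · (Δh/L) = 0.05340 × 895 × (10.4/19.76) = 25.16 m³/day.

25.2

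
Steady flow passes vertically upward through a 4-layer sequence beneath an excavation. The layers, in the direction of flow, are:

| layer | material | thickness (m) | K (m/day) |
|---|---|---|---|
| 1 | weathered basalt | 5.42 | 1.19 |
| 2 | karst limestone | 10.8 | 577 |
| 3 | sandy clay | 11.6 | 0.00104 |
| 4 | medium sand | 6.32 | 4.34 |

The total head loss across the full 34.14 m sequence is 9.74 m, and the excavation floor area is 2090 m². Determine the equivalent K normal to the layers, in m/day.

Flow is perpendicular to layering, so the layers act in series and the equivalent K is the thickness-weighted harmonic mean.
Total thickness L = 5.42 + 10.8 + 11.6 + 6.32 = 34.14 m.
Σ(b_i/K_i) = 5.42/1.19 + 10.8/577 + 11.6/0.00104 + 6.32/4.34 = 11160 d.
K_eq = L / Σ(b_i/K_i) = 34.14 / 11160 = 0.003059 m/day.

0.00306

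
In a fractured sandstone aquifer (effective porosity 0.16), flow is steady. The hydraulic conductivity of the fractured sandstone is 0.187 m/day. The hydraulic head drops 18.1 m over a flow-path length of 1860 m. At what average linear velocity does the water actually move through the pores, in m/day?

0.0114

Hydraulic gradient i = Δh / L = 18.1 / 1860 = 0.009731.
Darcy flux q = K · i = 0.1870 × 0.009731 = 0.001820 m/day.
Seepage velocity v = q / n_e = 0.001820 / 0.16 = 0.01137 m/day.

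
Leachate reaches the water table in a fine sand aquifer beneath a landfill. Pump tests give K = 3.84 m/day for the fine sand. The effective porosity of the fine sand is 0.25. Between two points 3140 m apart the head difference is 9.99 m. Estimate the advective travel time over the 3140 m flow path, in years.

Hydraulic gradient i = Δh / L = 9.99 / 3140 = 0.003182.
Darcy flux q = K · i = 3.840 × 0.003182 = 0.01222 m/day.
Seepage velocity v = q / n_e = 0.01222 / 0.25 = 0.04887 m/day.
Travel time t = L / v = 3140 / 0.04887 = 64254 days = 175.9 years.

176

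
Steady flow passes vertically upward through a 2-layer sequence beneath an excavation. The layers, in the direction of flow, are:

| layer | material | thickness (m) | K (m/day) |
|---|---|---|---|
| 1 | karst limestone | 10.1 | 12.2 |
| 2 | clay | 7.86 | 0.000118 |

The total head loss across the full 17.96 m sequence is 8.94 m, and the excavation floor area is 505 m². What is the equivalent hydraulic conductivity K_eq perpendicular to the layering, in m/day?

0.000270

Flow is perpendicular to layering, so the layers act in series and the equivalent K is the thickness-weighted harmonic mean.
Total thickness L = 10.1 + 7.86 = 17.96 m.
Σ(b_i/K_i) = 10.1/12.2 + 7.86/0.000118 = 66611 d.
K_eq = L / Σ(b_i/K_i) = 17.96 / 66611 = 0.0002696 m/day.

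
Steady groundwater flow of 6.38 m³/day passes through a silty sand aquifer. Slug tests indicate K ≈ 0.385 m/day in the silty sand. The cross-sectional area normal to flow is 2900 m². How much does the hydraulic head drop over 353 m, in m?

From Q = K·A·i, i = Q / (K·A) = 6.38 / (0.3850 × 2900) = 0.005714.
Head loss Δh = i · L = 0.005714 × 353 = 2.017 m.

2.02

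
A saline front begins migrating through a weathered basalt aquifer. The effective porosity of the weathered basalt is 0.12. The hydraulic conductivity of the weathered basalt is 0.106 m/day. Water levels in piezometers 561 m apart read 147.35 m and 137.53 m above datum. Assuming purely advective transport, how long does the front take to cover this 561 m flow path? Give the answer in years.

Hydraulic gradient i = (147.35 − 137.53) / 561 = 9.82 / 561 = 0.01750.
Darcy flux q = K · i = 0.1060 × 0.01750 = 0.001855 m/day.
Seepage velocity v = q / n_e = 0.001855 / 0.12 = 0.01546 m/day.
Travel time t = L / v = 561 / 0.01546 = 36282 days = 99.33 years.

99.3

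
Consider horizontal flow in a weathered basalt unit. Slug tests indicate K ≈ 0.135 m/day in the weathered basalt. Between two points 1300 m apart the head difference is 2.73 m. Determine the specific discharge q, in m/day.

0.000284

Hydraulic gradient i = Δh / L = 2.73 / 1300 = 0.002100.
Specific discharge q = K · i = 0.1350 × 0.002100 = 0.0002835 m/day.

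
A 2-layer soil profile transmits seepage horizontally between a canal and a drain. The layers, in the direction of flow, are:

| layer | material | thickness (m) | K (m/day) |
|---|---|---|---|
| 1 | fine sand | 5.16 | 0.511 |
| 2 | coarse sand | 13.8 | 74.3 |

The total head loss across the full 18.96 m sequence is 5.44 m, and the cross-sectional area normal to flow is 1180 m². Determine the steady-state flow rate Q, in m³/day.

624

Flow is perpendicular to layering, so the layers act in series and the equivalent K is the thickness-weighted harmonic mean.
Total thickness L = 5.16 + 13.8 = 18.96 m.
Σ(b_i/K_i) = 5.16/0.511 + 13.8/74.3 = 10.28 d.
K_eq = L / Σ(b_i/K_i) = 18.96 / 10.28 = 1.844 m/day.
Q = K_eq · A · (Δh/L) = 1.844 × 1180 × (5.44/18.96) = 624.2 m³/day.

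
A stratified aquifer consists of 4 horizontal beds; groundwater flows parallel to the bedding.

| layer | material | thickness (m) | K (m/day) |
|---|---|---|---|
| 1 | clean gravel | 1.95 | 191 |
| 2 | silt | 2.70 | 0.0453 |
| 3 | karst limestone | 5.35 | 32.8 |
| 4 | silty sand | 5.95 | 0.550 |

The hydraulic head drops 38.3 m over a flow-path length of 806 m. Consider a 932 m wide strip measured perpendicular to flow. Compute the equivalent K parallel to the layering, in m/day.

Flow is parallel to layering, so each bed carries its own Darcy discharge and the transmissivities add.
Σ(K_i·b_i) = 191×1.95 + 0.0453×2.70 + 32.8×5.35 + 0.550×5.95 = 551.3 m²/day.
Total thickness b = 15.95 m, so K_eq = Σ(K_i·b_i)/b = 34.57 m/day.

34.6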